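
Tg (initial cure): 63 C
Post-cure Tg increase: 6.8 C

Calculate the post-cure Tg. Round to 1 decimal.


Post-cure Tg = 63 + 6.8 = 69.8 C

69.8


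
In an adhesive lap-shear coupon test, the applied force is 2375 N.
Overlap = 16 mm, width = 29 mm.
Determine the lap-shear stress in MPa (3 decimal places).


stress = F / (overlap * width)
= 2375 / (16 * 29)
= 5.119 MPa

5.119


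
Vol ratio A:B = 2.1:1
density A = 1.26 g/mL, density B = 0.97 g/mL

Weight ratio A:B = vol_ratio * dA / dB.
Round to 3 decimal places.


Weight ratio = 2.1 * 1.26 / 0.97
= 2.728

2.728


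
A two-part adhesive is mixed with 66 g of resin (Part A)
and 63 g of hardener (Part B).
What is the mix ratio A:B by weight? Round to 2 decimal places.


Mix ratio = mass_A / mass_B
= 66 / 63
= 1.05

1.05


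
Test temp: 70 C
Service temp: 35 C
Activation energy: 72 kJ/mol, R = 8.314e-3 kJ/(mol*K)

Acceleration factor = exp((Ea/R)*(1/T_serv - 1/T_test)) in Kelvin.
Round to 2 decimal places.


AF = exp((72/0.008314)*(1/308.15 - 1/343.15))
= 17.57

17.57


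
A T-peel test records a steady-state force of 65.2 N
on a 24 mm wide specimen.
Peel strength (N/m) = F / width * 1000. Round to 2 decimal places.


Peel strength = 65.2 / 24 * 1000
= 2716.67 N/m

2716.67


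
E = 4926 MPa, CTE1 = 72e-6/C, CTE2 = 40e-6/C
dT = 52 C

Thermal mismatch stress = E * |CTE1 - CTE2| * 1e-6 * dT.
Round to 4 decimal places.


= 4926 * 32e-6 * 52
= 8.1969 MPa

8.1969


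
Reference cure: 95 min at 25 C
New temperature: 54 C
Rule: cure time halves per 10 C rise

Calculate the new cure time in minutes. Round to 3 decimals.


factor = 2^((54-25)/10) = 7.4643
t_new = 95 / 7.4643 = 12.727 min

12.727


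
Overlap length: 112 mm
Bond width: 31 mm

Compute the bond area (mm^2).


Bond area = 112 * 31 = 3472 mm^2

3472


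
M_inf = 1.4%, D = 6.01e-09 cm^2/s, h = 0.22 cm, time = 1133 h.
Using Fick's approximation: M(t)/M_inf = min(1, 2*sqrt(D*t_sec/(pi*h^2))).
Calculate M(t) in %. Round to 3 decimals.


t = 4078800 s
ratio = min(1, 2*sqrt(6.01e-09*4078800/(pi*0.0484)))
= 0.803037
M(t) = 1.4 * 0.803037 = 1.124%

1.124


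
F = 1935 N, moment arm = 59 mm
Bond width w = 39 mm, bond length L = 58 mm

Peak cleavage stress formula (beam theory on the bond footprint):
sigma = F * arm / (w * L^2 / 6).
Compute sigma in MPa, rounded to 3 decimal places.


sigma = (1935 * 59) / (39 * 3364 / 6)
= 114165 * 6 / 131196
= 684990 / 131196
= 5.221 MPa

5.221


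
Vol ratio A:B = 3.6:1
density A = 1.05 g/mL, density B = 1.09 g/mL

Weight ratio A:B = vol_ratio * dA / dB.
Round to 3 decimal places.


Weight ratio = 3.6 * 1.05 / 1.09
= 3.468

3.468


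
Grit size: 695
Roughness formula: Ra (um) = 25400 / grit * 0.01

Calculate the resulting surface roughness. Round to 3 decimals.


Ra = 25400 / 695 * 0.01
= 0.365 um

0.365


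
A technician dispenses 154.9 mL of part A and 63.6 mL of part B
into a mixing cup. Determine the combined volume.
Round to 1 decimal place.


Combined volume = 154.9 + 63.6
= 218.5 mL

218.5


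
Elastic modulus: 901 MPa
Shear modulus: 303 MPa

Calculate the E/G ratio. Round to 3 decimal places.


E / G = 901 / 303 = 2.974

2.974


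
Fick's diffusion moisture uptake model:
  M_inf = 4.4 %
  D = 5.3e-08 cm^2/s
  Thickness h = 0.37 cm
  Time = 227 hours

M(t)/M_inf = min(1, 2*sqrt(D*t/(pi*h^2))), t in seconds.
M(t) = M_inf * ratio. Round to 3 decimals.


t_sec = 227 * 3600 = 817200
ratio = 2*sqrt(5.3e-08*817200/(pi*0.37^2))
= min(1, 0.634681)
= 0.634681
M(t) = 4.4 * 0.634681 = 2.793 %

2.793


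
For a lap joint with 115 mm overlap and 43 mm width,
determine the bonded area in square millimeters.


Area = 115 * 43 = 4945 mm^2

4945


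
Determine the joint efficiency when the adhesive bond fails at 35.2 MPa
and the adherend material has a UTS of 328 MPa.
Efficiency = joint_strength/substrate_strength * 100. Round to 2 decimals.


Joint efficiency = 35.2 / 328 * 100
= 10.73%

10.73


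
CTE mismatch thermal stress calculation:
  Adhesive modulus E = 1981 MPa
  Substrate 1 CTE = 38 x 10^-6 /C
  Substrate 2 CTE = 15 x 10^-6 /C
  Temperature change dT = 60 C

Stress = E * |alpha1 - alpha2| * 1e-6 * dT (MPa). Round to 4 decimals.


delta_alpha = |38 - 15| = 23 x 10^-6/C
Stress = 1981 * 23e-6 * 60
= 2.7338 MPa

2.7338


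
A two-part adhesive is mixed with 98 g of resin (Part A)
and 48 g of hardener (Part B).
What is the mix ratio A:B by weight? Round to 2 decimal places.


Mix ratio = mass_A / mass_B
= 98 / 48
= 2.04

2.04


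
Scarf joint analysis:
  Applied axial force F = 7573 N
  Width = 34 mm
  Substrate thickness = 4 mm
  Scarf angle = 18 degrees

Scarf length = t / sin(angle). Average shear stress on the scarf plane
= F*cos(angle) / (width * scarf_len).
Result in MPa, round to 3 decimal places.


Scarf length = 4 / sin(18 deg) = 12.9443 mm
cos(18 deg) = 0.951057
Shear = 7573 * 0.951057 / (34 * 12.9443)
= 16.365 MPa

16.365


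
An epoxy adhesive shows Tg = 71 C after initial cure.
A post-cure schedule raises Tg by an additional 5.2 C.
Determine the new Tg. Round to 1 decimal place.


New Tg = 71 + 5.2
= 76.2 C

76.2


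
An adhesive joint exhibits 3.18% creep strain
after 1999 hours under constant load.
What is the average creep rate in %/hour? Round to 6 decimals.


Creep rate = strain / time
= 3.18 / 1999
= 0.001591 %/h

0.001591


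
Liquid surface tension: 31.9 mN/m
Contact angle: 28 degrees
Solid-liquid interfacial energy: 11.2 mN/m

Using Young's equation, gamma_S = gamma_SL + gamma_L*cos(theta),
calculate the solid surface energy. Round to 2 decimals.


gamma_S = 11.2 + 31.9 * cos(28)
= 39.37 mN/m

39.37


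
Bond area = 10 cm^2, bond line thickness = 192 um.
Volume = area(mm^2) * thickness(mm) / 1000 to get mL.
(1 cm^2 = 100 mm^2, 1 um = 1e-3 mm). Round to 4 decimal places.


area_mm2 = 10 * 100 = 1000
blt_mm = 192 * 1e-3 = 0.192
vol_mm3 = 1000 * 0.192 = 192.0
vol_mL = 192.0 / 1000 = 0.1920 mL

0.1920


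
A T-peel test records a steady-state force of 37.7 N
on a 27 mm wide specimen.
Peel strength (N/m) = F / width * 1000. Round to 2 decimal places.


Peel strength = 37.7 / 27 * 1000
= 1396.30 N/m

1396.30


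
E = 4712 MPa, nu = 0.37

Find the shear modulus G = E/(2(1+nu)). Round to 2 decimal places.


G = 4712 / (2 * 1.37)
= 1719.71 MPa

1719.71


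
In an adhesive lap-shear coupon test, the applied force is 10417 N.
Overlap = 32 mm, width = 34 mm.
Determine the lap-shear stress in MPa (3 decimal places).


stress = F / (overlap * width)
= 10417 / (32 * 34)
= 9.574 MPa

9.574


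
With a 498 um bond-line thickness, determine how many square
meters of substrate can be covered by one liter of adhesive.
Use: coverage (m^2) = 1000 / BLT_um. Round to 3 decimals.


Coverage = 1000 / 498 = 2.008 m^2

2.008


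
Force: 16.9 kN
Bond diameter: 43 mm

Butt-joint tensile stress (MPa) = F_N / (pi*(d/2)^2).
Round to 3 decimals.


F_N = 16.9 * 1000 = 16900.0 N
A = pi*(21.5)^2 = 1452.2012 mm^2
stress = 16900.0 / 1452.2012 = 11.638 MPa

11.638


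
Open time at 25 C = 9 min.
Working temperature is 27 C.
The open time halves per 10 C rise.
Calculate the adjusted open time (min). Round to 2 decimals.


factor = 2^((27 - 25) / 10) = 1.1487
ot = 9 / 1.1487 = 7.83 min

7.83


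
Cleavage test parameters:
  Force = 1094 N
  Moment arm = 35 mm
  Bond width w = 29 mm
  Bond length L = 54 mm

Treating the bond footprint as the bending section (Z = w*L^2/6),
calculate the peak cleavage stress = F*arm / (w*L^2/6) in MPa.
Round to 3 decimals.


M = 1094 * 35 = 38290 N*mm
Z = 29 * 54^2 / 6 = 84564 / 6 mm^3
sigma = M / Z = 6 * 38290 / 84564 = 229740 / 84564
= 2.717 MPa

2.717


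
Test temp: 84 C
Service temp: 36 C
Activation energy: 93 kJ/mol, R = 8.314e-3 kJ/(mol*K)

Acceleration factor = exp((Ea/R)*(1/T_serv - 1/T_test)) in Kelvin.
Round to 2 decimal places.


AF = exp((93/0.008314)*(1/309.15 - 1/357.15))
= 129.40

129.40


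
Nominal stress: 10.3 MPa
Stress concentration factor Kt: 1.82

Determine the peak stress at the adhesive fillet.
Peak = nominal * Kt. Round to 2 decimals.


Peak stress = 10.3 * 1.82
= 18.75 MPa

18.75


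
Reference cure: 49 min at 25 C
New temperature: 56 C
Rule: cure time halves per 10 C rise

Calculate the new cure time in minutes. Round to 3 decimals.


factor = 2^((56-25)/10) = 8.5742
t_new = 49 / 8.5742 = 5.715 min

5.715


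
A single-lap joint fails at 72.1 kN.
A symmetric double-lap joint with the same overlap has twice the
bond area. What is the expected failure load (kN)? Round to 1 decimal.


Double-lap load = 2 * 72.1 = 144.2 kN

144.2


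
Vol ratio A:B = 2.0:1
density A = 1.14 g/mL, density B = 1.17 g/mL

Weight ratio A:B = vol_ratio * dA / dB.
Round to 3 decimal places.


Weight ratio = 2.0 * 1.14 / 1.17
= 1.949

1.949


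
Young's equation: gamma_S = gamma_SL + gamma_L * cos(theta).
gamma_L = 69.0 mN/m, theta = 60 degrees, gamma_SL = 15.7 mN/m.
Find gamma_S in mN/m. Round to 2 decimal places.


cos(60 deg) = 0.500000
gamma_S = 15.7 + 69.0 * 0.500000
= 50.20 mN/m

50.20


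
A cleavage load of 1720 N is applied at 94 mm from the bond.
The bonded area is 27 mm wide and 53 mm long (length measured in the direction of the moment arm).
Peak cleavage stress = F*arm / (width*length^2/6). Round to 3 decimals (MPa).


Moment = 1720 * 94 = 161680 N*mm
Section modulus = 27 * 2809 / 6 = 75843 / 6 mm^3
Stress = 161680 / (75843 / 6) = 970080 / 75843
= 12.791 MPa

12.791


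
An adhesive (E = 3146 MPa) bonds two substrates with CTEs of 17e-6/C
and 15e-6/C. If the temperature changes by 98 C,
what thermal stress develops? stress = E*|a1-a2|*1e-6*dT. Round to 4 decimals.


Stress = 3146 * |17 - 15| * 1e-6 * 98
= 0.6166 MPa

0.6166


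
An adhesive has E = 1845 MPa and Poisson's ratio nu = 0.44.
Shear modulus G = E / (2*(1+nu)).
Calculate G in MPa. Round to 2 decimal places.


G = 1845 / (2*(1+0.44))
= 1845 / 2.88
= 640.63 MPa

640.63


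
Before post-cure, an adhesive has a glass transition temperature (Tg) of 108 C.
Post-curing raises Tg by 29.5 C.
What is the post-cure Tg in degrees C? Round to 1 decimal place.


Tg_post = Tg_base + delta_Tg
= 108 + 29.5
= 137.5 C

137.5


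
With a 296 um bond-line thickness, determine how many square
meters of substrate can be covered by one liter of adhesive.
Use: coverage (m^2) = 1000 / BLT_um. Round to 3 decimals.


Coverage = 1000 / 296 = 3.378 m^2

3.378


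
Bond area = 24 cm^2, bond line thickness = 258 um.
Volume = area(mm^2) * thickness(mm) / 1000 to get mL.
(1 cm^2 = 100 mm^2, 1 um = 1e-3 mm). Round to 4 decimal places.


area_mm2 = 24 * 100 = 2400
blt_mm = 258 * 1e-3 = 0.258
vol_mm3 = 2400 * 0.258 = 619.2
vol_mL = 619.2 / 1000 = 0.6192 mL

0.6192


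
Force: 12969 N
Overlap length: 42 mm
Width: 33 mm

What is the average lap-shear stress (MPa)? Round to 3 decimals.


Average shear stress = F / (overlap * width)
= 12969 / (42 * 33)
= 9.357 MPa

9.357


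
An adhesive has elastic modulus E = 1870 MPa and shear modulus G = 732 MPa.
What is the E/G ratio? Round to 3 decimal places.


E/G = 1870 / 732 = 2.555

2.555


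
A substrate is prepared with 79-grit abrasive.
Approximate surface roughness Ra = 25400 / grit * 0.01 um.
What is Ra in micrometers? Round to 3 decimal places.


Ra = 25400 / 79 * 0.01 = 3.215 um

3.215


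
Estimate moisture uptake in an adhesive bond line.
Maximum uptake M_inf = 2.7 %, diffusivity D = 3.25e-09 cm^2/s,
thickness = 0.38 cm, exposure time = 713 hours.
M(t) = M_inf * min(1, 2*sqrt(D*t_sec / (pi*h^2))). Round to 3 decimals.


Convert time: 713 h = 2566800 s
ratio = min(1, 2*sqrt(3.25e-09*2566800/(pi*0.38^2)))
= 0.271212
M(t) = 2.7 * 0.271212 = 0.732%

0.732


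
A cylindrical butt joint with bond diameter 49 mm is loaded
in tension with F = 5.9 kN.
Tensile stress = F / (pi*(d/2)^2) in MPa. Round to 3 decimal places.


Area = pi * (49/2)^2 = 1885.7410 mm^2
Stress = 5.9*1000 / 1885.7410
= 3.129 MPa

3.129


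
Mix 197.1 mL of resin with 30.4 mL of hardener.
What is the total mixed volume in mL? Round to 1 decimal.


Total = 197.1 + 30.4 = 227.5 mL

227.5


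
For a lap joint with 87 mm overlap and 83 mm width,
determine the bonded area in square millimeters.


Area = 87 * 83 = 7221 mm^2

7221


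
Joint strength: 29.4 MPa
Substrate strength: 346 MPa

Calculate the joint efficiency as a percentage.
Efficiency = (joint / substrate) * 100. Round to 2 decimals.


Efficiency = (29.4 / 346) * 100 = 8.50%

8.50


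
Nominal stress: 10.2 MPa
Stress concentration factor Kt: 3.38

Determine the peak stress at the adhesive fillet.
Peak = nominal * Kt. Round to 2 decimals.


Peak stress = 10.2 * 3.38
= 34.48 MPa

34.48


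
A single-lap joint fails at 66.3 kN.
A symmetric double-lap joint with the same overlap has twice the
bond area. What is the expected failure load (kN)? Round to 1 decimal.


Double-lap load = 2 * 66.3 = 132.6 kN

132.6


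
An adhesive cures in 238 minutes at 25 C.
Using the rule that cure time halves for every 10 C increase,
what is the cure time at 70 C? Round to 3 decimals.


Factor = 2^((70 - 25) / 10) = 22.6274
Cure time = 238 / 22.6274
= 10.518 minutes

10.518


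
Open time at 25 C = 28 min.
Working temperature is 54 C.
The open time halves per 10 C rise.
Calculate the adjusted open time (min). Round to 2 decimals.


factor = 2^((54 - 25) / 10) = 7.4643
ot = 28 / 7.4643 = 3.75 min

3.75


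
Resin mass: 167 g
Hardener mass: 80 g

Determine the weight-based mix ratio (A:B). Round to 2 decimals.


Ratio = 167 / 80 = 2.09

2.09


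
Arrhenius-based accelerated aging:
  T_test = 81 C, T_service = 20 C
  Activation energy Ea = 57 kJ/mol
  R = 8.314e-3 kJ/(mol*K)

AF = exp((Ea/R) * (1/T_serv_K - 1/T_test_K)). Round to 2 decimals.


T_test_K = 354.15, T_serv_K = 293.15
AF = exp((57/8.314e-3) * (1/293.15 - 1/354.15))
= 56.16

56.16


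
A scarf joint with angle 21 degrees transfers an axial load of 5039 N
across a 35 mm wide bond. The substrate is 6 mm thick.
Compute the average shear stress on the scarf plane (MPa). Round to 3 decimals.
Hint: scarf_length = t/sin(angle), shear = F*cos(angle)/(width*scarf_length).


scarf_length = 6 / sin(21 deg) = 16.7426 mm
cos(21 deg) = 0.933580
shear stress = 5039 * 0.933580 / (35 * 16.7426)
= 8.028 MPa

8.028


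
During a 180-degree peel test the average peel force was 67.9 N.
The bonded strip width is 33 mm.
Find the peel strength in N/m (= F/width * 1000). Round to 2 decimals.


Peel strength = F/width * 1000
= 67.9 / 33 * 1000
= 2057.58 N/m

2057.58


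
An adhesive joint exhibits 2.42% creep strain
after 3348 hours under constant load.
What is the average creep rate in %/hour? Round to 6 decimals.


Creep rate = strain / time
= 2.42 / 3348
= 0.000723 %/h

0.000723


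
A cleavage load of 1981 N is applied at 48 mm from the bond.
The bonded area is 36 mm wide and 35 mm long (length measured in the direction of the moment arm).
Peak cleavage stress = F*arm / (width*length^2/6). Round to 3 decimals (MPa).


Moment = 1981 * 48 = 95088 N*mm
Section modulus = 36 * 1225 / 6 = 44100 / 6 mm^3
Stress = 95088 / (44100 / 6) = 570528 / 44100
= 12.937 MPa

12.937


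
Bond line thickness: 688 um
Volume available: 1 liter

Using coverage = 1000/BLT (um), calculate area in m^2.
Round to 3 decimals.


1 L = 1e6 mm^3, thickness = 688 um = 0.688 mm
Area = 1e6 / 0.688 mm^2 = (1e6 / 0.688) / 1e6 m^2 = 1000 / 688 m^2
= 1.453 m^2

1.453


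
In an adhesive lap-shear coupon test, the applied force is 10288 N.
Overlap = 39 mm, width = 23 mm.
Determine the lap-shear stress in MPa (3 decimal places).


stress = F / (overlap * width)
= 10288 / (39 * 23)
= 11.469 MPa

11.469


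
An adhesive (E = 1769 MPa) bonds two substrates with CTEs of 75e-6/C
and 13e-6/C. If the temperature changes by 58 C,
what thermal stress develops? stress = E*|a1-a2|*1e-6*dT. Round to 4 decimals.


Stress = 1769 * |75 - 13| * 1e-6 * 58
= 6.3613 MPa

6.3613


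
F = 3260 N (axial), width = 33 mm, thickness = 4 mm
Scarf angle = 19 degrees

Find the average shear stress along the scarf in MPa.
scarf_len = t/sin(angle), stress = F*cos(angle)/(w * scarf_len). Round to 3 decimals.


scarf_len = 4/sin(19 deg) = 12.2862
cos(19 deg) = 0.945519
stress = 3260*0.945519/(33*12.2862) = 7.602 MPa

7.602


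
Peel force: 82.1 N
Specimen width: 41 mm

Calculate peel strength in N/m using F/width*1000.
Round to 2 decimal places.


Peel strength = 82.1 / 41 * 1000 = 2002.44 N/m

2002.44


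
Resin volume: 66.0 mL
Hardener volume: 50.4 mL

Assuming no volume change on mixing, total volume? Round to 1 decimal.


V_total = 66.0 + 50.4 = 116.4 mL

116.4


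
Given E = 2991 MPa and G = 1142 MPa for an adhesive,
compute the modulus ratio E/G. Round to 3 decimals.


E/G ratio = 2991 / 1142 = 2.619

2.619


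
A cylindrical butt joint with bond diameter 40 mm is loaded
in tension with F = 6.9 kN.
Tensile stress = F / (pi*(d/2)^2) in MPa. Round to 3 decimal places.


Area = pi * (40/2)^2 = 1256.6371 mm^2
Stress = 6.9*1000 / 1256.6371
= 5.491 MPa

5.491


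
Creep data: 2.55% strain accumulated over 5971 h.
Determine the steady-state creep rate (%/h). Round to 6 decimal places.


Rate = 2.55 / 5971 = 0.000427 %/h

0.000427


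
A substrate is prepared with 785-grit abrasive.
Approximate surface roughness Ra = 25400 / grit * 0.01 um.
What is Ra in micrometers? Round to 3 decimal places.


Ra = 25400 / 785 * 0.01 = 0.324 um

0.324


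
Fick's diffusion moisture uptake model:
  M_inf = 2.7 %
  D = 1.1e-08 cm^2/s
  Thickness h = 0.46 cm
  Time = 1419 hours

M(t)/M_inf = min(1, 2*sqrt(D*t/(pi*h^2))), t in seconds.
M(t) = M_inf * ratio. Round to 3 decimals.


t_sec = 1419 * 3600 = 5108400
ratio = 2*sqrt(1.1e-08*5108400/(pi*0.46^2))
= min(1, 0.581482)
= 0.581482
M(t) = 2.7 * 0.581482 = 1.570 %

1.570


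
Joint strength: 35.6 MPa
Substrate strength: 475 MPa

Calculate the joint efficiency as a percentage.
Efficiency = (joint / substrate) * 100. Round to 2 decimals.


Efficiency = (35.6 / 475) * 100 = 7.49%

7.49


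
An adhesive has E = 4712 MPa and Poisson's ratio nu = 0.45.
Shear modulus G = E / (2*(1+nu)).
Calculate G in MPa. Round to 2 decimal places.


G = 4712 / (2*(1+0.45))
= 4712 / 2.90
= 1624.83 MPa

1624.83


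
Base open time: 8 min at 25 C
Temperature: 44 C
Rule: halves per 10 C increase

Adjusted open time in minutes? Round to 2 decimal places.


Acceleration = 2^((44-25)/10) = 3.7321
Open time = 8 / 3.7321 = 2.14 min

2.14


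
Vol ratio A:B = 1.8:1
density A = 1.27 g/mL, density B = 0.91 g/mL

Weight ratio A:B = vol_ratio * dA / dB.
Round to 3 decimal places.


Weight ratio = 1.8 * 1.27 / 0.91
= 2.512

2.512


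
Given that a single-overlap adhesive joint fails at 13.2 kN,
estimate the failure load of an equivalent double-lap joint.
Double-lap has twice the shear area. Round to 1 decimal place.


Double-lap factor = 2
Expected load = 13.2 * 2 = 26.4 kN

26.4


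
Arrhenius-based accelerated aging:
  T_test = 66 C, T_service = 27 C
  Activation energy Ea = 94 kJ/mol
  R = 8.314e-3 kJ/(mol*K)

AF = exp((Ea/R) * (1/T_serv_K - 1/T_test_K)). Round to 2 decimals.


T_test_K = 339.15, T_serv_K = 300.15
AF = exp((94/8.314e-3) * (1/300.15 - 1/339.15))
= 76.07

76.07


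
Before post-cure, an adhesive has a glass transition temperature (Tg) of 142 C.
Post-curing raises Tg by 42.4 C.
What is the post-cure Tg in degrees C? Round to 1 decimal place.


Tg_post = Tg_base + delta_Tg
= 142 + 42.4
= 184.4 C

184.4


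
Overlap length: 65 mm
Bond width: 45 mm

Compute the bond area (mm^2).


Bond area = 65 * 45 = 2925 mm^2

2925


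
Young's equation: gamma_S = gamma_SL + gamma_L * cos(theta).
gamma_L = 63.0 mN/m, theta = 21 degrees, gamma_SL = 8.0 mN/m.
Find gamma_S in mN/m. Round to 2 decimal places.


cos(21 deg) = 0.933580
gamma_S = 8.0 + 63.0 * 0.933580
= 66.82 mN/m

66.82


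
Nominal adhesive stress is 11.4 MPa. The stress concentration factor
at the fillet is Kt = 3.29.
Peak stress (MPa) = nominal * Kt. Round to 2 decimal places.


Peak = 11.4 * 3.29 = 37.51 MPa

37.51


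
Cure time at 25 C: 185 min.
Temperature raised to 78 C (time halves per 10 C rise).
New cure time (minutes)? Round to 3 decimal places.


Acceleration factor = 2^(53/10) = 39.3966
New time = 185 / 39.3966 = 4.696 min

4.696


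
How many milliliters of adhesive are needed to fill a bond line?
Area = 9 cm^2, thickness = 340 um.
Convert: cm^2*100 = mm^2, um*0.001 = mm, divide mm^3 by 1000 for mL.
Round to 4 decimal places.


= (9 * 100) * (340 * 0.001) / 1000
= 0.3060 mL

0.3060


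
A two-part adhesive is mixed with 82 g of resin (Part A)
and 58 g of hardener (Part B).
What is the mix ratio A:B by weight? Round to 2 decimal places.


Mix ratio = mass_A / mass_B
= 82 / 58
= 1.41

1.41


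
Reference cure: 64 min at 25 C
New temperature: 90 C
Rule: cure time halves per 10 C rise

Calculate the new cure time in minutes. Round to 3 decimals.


factor = 2^((90-25)/10) = 90.5097
t_new = 64 / 90.5097 = 0.707 min

0.707


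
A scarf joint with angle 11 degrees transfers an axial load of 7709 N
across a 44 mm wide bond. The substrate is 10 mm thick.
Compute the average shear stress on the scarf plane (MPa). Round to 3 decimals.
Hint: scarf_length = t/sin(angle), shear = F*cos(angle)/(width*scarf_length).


scarf_length = 10 / sin(11 deg) = 52.4084 mm
cos(11 deg) = 0.981627
shear stress = 7709 * 0.981627 / (44 * 52.4084)
= 3.282 MPa

3.282


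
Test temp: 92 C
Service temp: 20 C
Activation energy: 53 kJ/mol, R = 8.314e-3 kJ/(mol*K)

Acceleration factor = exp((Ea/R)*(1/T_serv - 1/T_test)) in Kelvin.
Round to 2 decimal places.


AF = exp((53/0.008314)*(1/293.15 - 1/365.15))
= 72.81

72.81


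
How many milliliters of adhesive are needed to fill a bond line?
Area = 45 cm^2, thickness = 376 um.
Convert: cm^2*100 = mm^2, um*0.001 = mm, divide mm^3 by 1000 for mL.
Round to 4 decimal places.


= (45 * 100) * (376 * 0.001) / 1000
= 1.6920 mL

1.6920


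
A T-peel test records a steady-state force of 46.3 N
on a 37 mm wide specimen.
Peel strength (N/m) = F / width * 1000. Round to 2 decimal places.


Peel strength = 46.3 / 37 * 1000
= 1251.35 N/m

1251.35


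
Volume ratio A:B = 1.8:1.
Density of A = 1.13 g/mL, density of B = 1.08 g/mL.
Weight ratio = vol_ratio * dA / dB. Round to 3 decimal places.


Wt ratio = 1.8 * 1.13 / 1.08
= 1.883

1.883


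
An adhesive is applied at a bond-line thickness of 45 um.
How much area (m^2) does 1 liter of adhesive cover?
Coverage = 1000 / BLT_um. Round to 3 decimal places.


Coverage = 1000 / 45 = 22.222 m^2

22.222


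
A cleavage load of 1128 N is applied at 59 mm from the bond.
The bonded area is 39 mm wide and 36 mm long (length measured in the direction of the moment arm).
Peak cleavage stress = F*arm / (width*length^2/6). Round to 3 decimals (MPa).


Moment = 1128 * 59 = 66552 N*mm
Section modulus = 39 * 1296 / 6 = 50544 / 6 mm^3
Stress = 66552 / (50544 / 6) = 399312 / 50544
= 7.900 MPa

7.900


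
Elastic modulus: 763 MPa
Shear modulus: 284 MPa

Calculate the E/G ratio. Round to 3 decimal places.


E / G = 763 / 284 = 2.687

2.687


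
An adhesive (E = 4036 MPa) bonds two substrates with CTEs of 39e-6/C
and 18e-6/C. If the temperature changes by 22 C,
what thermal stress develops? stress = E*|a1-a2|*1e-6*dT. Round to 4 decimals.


Stress = 4036 * |39 - 18| * 1e-6 * 22
= 1.8646 MPa

1.8646


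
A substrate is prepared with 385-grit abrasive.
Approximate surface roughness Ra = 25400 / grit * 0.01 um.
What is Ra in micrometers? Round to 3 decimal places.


Ra = 25400 / 385 * 0.01 = 0.660 um

0.660


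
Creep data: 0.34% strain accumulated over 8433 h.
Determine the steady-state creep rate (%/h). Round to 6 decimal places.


Rate = 0.34 / 8433 = 0.000040 %/h

0.000040


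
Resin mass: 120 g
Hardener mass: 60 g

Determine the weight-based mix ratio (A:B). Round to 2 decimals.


Ratio = 120 / 60 = 2.00

2.00


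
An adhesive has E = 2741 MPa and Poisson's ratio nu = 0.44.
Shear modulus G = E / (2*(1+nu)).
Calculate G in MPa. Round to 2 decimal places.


G = 2741 / (2*(1+0.44))
= 2741 / 2.88
= 951.74 MPa

951.74


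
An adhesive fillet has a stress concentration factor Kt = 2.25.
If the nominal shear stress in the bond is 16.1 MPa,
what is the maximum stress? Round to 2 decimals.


Max stress = 16.1 * 2.25 = 36.23 MPa

36.23


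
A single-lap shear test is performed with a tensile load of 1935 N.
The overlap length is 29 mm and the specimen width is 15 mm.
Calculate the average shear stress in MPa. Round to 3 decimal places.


Shear stress = F / (overlap * width)
= 1935 / (29 * 15)
= 1935 / 435
= 4.448 MPa

4.448


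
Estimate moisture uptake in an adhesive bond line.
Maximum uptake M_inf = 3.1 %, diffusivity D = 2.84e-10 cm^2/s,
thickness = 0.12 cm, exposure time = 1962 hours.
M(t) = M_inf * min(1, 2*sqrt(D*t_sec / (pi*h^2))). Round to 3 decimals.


Convert time: 1962 h = 7063200 s
ratio = min(1, 2*sqrt(2.84e-10*7063200/(pi*0.12^2)))
= 0.421147
M(t) = 3.1 * 0.421147 = 1.306%

1.306


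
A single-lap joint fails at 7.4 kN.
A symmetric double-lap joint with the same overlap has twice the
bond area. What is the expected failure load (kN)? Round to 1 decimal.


Double-lap load = 2 * 7.4 = 14.8 kN

14.8


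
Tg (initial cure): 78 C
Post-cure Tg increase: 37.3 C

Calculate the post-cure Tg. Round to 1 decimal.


Post-cure Tg = 78 + 37.3 = 115.3 C

115.3


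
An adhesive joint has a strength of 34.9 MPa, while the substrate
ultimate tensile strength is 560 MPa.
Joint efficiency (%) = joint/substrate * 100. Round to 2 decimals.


Efficiency = 34.9 / 560 * 100
= 6.23%

6.23


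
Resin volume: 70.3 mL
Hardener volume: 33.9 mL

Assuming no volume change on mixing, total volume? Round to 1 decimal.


V_total = 70.3 + 33.9 = 104.2 mL

104.2


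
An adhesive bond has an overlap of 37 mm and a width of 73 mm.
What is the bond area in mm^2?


Bond area = overlap * width
= 37 * 73
= 2701 mm^2

2701


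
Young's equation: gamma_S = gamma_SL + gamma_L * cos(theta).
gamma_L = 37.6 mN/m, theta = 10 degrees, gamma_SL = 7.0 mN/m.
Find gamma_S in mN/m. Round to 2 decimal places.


cos(10 deg) = 0.984808
gamma_S = 7.0 + 37.6 * 0.984808
= 44.03 mN/m

44.03


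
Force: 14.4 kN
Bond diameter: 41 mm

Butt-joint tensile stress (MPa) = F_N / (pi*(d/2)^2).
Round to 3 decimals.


F_N = 14.4 * 1000 = 14400.0 N
A = pi*(20.5)^2 = 1320.2543 mm^2
stress = 14400.0 / 1320.2543 = 10.907 MPa

10.907


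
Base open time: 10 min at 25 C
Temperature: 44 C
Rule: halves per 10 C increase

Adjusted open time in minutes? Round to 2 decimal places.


Acceleration = 2^((44-25)/10) = 3.7321
Open time = 10 / 3.7321 = 2.68 min

2.68


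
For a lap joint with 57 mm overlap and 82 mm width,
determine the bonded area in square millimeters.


Area = 57 * 82 = 4674 mm^2

4674


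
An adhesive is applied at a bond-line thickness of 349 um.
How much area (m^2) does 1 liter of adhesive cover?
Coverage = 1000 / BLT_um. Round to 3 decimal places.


Coverage = 1000 / 349 = 2.865 m^2

2.865


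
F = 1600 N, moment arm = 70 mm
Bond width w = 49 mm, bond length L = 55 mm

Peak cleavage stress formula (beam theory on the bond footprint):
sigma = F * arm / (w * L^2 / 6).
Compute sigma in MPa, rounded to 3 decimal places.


sigma = (1600 * 70) / (49 * 3025 / 6)
= 112000 * 6 / 148225
= 672000 / 148225
= 4.534 MPa

4.534


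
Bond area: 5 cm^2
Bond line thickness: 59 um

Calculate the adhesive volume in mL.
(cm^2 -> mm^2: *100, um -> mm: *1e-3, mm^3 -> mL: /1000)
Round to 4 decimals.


V = 5*100 * 59*1e-3 / 1000
= 0.0295 mL

0.0295


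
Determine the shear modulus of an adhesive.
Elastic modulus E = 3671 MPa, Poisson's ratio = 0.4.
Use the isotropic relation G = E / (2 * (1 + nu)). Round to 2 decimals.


G = 3671 / (2*(1+0.4)) = 3671 / 2.80
= 1311.07 MPa

1311.07


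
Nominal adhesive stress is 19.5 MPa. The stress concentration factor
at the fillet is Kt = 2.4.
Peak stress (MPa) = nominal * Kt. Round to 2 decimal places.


Peak = 19.5 * 2.4 = 46.80 MPa

46.80


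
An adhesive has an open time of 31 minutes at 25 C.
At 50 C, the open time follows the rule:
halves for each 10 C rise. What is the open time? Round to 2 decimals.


Factor = 2^((50-25)/10) = 5.6569
Open time = 31 / 5.6569 = 5.48 min

5.48


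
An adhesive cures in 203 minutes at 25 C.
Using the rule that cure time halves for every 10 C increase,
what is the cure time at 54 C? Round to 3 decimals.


Factor = 2^((54 - 25) / 10) = 7.4643
Cure time = 203 / 7.4643
= 27.196 minutes

27.196


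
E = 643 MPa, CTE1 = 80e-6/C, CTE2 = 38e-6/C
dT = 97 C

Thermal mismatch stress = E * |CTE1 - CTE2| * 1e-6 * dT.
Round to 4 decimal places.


= 643 * 42e-6 * 97
= 2.6196 MPa

2.6196


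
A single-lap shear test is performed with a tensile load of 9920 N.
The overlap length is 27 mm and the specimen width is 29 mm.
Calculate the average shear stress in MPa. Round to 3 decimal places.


Shear stress = F / (overlap * width)
= 9920 / (27 * 29)
= 9920 / 783
= 12.669 MPa

12.669


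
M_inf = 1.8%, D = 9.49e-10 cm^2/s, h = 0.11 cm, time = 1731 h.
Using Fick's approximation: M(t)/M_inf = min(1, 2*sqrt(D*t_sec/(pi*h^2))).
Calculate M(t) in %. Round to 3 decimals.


t = 6231600 s
ratio = min(1, 2*sqrt(9.49e-10*6231600/(pi*0.0121)))
= 0.788852
M(t) = 1.8 * 0.788852 = 1.420%

1.420


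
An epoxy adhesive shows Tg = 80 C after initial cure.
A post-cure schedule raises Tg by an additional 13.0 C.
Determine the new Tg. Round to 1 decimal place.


New Tg = 80 + 13.0
= 93.0 C

93.0


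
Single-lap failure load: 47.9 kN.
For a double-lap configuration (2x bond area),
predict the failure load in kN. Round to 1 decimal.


Failure load = 47.9 * 2 = 95.8 kN

95.8


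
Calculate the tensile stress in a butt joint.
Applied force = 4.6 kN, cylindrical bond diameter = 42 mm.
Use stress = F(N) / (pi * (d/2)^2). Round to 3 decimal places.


A = pi * 21.0^2 = 1385.4424 mm^2
sigma = 4600.0 / 1385.4424 = 3.320 MPa

3.320


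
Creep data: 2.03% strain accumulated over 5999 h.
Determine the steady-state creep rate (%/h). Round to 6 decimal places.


Rate = 2.03 / 5999 = 0.000338 %/h

0.000338


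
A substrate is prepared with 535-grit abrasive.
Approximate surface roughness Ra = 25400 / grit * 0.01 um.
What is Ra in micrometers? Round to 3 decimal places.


Ra = 25400 / 535 * 0.01 = 0.475 um

0.475


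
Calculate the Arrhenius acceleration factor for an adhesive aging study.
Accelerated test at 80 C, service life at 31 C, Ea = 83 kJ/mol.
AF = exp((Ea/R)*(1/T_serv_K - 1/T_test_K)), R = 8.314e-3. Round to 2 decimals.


T_test = 353.15 K, T_serv = 304.15 K
Ea/R = 83 / 0.008314 = 9983.16
AF = exp(9983.16 * (1/304.15 - 1/353.15))
= 95.04

95.04


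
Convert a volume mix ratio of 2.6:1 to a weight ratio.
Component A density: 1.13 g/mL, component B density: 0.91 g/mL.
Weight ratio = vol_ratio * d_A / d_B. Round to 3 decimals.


= 2.6 * 1.13 / 0.91 = 3.229

3.229


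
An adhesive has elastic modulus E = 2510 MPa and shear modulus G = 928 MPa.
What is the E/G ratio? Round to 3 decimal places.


E/G = 2510 / 928 = 2.705

2.705


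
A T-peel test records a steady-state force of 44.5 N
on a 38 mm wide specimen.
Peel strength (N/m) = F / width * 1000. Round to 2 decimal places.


Peel strength = 44.5 / 38 * 1000
= 1171.05 N/m

1171.05


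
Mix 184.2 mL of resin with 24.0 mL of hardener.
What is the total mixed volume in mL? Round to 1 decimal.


Total = 184.2 + 24.0 = 208.2 mL

208.2


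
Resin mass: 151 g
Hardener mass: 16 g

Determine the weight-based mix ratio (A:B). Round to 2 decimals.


Ratio = 151 / 16 = 9.44

9.44


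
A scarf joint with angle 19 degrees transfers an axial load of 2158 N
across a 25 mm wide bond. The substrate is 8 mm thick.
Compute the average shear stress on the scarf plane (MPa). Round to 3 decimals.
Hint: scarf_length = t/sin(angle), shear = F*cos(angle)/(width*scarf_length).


scarf_length = 8 / sin(19 deg) = 24.5724 mm
cos(19 deg) = 0.945519
shear stress = 2158 * 0.945519 / (25 * 24.5724)
= 3.321 MPa

3.321


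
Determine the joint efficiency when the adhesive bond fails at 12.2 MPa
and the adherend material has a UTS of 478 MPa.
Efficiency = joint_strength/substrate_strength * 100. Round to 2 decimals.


Joint efficiency = 12.2 / 478 * 100
= 2.55%

2.55


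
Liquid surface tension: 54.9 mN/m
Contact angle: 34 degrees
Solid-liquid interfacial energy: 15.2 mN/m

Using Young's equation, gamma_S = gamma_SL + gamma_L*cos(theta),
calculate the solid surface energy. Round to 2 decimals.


gamma_S = 15.2 + 54.9 * cos(34)
= 60.71 mN/m

60.71


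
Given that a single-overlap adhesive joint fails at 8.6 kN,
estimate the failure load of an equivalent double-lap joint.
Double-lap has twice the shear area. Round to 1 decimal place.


Double-lap factor = 2
Expected load = 8.6 * 2 = 17.2 kN

17.2


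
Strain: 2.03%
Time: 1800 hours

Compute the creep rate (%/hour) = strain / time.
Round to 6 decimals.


Creep rate = 2.03 / 1800
= 0.001128 %/h

0.001128


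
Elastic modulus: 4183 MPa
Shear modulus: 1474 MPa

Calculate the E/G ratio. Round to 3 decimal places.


E / G = 4183 / 1474 = 2.838

2.838


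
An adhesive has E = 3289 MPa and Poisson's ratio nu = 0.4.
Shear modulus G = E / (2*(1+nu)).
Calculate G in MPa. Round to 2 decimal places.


G = 3289 / (2*(1+0.4))
= 3289 / 2.80
= 1174.64 MPa

1174.64


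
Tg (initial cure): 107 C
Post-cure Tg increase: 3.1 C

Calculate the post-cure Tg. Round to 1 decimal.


Post-cure Tg = 107 + 3.1 = 110.1 C

110.1


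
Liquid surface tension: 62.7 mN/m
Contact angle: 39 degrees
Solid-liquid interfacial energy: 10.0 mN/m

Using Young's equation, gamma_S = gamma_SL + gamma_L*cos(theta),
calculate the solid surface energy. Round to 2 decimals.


gamma_S = 10.0 + 62.7 * cos(39)
= 58.73 mN/m

58.73


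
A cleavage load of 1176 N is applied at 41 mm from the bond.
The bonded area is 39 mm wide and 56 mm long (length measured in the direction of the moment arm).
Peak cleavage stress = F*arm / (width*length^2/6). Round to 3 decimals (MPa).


Moment = 1176 * 41 = 48216 N*mm
Section modulus = 39 * 3136 / 6 = 122304 / 6 mm^3
Stress = 48216 / (122304 / 6) = 289296 / 122304
= 2.365 MPa

2.365


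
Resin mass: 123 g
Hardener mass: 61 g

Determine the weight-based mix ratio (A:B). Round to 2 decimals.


Ratio = 123 / 61 = 2.02

2.02


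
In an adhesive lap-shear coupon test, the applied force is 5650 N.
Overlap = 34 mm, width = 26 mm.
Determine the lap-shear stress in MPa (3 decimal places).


stress = F / (overlap * width)
= 5650 / (34 * 26)
= 6.391 MPa

6.391


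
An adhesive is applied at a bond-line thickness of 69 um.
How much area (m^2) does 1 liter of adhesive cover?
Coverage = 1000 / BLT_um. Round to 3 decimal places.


Coverage = 1000 / 69 = 14.493 m^2

14.493


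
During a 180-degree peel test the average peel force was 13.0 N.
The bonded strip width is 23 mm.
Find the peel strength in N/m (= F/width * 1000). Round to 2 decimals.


Peel strength = F/width * 1000
= 13.0 / 23 * 1000
= 565.22 N/m

565.22


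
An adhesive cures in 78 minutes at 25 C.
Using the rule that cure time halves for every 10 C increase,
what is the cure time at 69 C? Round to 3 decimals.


Factor = 2^((69 - 25) / 10) = 21.1121
Cure time = 78 / 21.1121
= 3.695 minutes

3.695


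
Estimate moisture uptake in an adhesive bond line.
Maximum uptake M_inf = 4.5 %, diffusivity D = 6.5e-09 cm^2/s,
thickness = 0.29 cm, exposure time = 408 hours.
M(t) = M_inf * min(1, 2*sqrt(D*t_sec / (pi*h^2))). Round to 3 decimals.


Convert time: 408 h = 1468800 s
ratio = min(1, 2*sqrt(6.5e-09*1468800/(pi*0.29^2)))
= 0.380185
M(t) = 4.5 * 0.380185 = 1.711%

1.711


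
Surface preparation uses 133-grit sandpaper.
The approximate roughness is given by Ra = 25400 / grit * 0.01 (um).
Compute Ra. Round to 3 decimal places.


Ra = 25400 / 133 * 0.01
= 254 / 133
= 1.910 um

1.910


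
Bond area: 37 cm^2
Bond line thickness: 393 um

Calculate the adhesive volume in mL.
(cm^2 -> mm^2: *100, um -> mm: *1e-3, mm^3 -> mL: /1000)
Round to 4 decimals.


V = 37*100 * 393*1e-3 / 1000
= 1.4541 mL

1.4541


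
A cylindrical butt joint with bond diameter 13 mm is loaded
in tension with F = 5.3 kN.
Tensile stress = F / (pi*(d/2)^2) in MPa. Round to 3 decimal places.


Area = pi * (13/2)^2 = 132.7323 mm^2
Stress = 5.3*1000 / 132.7323
= 39.930 MPa

39.930


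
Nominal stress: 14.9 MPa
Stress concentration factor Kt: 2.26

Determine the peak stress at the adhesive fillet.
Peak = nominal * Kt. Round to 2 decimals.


Peak stress = 14.9 * 2.26
= 33.67 MPa

33.67


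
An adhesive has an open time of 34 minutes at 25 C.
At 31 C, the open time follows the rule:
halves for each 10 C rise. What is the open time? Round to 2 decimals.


Factor = 2^((31-25)/10) = 1.5157
Open time = 34 / 1.5157 = 22.43 min

22.43


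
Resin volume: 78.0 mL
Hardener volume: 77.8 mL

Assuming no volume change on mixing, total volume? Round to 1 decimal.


V_total = 78.0 + 77.8 = 155.8 mL

155.8


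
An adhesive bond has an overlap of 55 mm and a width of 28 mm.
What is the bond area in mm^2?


Bond area = overlap * width
= 55 * 28
= 1540 mm^2

1540


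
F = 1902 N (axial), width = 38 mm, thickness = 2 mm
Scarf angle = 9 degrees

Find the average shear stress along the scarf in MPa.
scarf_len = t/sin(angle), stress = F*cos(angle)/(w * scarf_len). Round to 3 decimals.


scarf_len = 2/sin(9 deg) = 12.7849
cos(9 deg) = 0.987688
stress = 1902*0.987688/(38*12.7849) = 3.867 MPa

3.867


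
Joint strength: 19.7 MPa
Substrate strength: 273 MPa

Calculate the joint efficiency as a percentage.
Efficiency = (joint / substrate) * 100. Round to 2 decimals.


Efficiency = (19.7 / 273) * 100 = 7.22%

7.22


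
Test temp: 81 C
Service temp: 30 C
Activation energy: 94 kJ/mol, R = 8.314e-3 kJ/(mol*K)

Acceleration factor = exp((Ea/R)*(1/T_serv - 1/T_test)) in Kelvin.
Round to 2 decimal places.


AF = exp((94/0.008314)*(1/303.15 - 1/354.15))
= 215.05

215.05


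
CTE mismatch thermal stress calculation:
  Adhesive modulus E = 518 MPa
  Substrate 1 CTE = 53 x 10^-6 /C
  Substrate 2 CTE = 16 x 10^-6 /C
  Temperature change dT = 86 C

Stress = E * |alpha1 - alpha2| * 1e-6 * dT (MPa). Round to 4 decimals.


delta_alpha = |53 - 16| = 37 x 10^-6/C
Stress = 518 * 37e-6 * 86
= 1.6483 MPa

1.6483


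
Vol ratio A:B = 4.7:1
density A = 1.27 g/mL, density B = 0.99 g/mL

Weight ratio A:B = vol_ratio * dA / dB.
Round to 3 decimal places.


Weight ratio = 4.7 * 1.27 / 0.99
= 6.029

6.029


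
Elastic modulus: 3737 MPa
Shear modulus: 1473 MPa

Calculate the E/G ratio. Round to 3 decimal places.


E / G = 3737 / 1473 = 2.537

2.537


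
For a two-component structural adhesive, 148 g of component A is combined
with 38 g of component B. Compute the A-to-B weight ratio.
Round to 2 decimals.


Weight ratio A:B = 148 / 38
= 3.89

3.89


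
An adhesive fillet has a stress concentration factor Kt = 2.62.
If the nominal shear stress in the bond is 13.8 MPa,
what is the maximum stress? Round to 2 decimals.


Max stress = 13.8 * 2.62 = 36.16 MPa

36.16


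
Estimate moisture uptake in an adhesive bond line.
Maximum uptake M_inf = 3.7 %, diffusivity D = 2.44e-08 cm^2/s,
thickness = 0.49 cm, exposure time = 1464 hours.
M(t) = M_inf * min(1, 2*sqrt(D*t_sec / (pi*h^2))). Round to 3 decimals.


Convert time: 1464 h = 5270400 s
ratio = min(1, 2*sqrt(2.44e-08*5270400/(pi*0.49^2)))
= 0.825802
M(t) = 3.7 * 0.825802 = 3.055%

3.055
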